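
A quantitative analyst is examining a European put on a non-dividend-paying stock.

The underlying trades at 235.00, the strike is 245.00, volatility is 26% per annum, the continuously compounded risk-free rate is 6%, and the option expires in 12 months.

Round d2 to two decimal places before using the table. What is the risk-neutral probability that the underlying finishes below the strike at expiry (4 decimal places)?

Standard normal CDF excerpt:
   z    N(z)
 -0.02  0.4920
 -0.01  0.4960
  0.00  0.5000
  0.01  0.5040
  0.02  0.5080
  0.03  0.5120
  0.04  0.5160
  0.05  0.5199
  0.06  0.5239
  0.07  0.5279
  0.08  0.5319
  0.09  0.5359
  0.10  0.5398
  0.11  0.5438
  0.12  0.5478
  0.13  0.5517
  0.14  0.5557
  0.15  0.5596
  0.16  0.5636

0.5239

σ√T = 0.26 × 1.0000 = 0.2600
d₁ = [ln(235/245) + (0.06 + 0.26²/2)·1] / 0.2600 = [-0.0417 + 0.0938] / 0.2600 = 0.2005 which rounds to 0.20
d₂ = d₁ − σ√T = 0.2005 − 0.2600 = -0.0595 which rounds to -0.06
Risk-neutral Pr[S_T < K] = N(−d₂) = N(0.06) = 0.5239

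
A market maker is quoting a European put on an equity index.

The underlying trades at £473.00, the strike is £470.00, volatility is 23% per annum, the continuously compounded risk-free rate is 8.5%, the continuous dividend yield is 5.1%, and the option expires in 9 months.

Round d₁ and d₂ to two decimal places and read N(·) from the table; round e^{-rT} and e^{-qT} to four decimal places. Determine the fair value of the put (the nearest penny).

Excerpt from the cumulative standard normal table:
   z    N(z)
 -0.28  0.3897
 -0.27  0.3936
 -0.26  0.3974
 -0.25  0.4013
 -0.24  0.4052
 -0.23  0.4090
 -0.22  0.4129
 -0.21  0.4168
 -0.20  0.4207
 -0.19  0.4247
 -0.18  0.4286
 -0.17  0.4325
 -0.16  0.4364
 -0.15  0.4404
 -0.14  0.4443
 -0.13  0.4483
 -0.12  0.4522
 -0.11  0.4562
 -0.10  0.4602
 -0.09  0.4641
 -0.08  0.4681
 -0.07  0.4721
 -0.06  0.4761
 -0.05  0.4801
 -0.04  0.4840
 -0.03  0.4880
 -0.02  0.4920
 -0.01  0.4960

£29.02

T = 0.75;  σ√T = 0.1992
ln(S/K) + (r − q + σ²/2)T = ln(473/470) + (0.085 − 0.051 + 0.23²/2)·0.75 = 0.0064 + 0.0453 = 0.0517
d₁ = 0.0517 / 0.1992 = 0.2596 → 0.26
d₂ = d₁ − σ√T = 0.2596 − 0.1992 = 0.0604 → 0.06
exp(−qT) = exp(−0.051·0.75) = 0.9625;  exp(−rT) = exp(−0.085·0.75) = 0.9382
P = 470·0.9382·N(-0.06) − 473·0.9625·N(-0.26) = 470·0.9382·0.4761 − 473·0.9625·0.3974 = 209.9382 − 180.9213 = 29.0169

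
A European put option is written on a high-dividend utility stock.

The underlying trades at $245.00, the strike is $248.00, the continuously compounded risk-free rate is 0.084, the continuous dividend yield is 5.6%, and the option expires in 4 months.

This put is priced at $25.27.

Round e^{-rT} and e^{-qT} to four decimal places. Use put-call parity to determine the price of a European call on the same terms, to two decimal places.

$24.58

exp(−qT) = exp(−0.056·0.3333) = 0.9815;  exp(−rT) = exp(−0.084·0.3333) = 0.9724
Put-call parity: C − P = S·e^(−qT) − K·e^(−rT) = 245·0.9815 − 248·0.9724 = 240.4675 − 241.1552 = -0.6877
C = P + (C − P) = 25.27 + (-0.6877) = 24.5823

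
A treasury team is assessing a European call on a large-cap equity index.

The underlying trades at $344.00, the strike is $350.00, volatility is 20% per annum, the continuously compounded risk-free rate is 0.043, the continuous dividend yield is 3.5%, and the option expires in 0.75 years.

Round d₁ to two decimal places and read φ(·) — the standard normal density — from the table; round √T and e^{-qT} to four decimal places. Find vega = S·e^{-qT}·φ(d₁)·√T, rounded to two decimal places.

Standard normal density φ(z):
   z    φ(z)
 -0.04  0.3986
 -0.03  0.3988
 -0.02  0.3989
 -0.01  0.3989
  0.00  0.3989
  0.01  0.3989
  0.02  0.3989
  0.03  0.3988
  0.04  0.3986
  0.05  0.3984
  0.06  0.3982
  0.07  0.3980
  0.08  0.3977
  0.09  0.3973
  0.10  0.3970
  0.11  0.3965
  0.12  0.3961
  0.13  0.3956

σ√T = 0.2 × 0.8660 = 0.1732
d₁ = [ln(344/350) + (0.043 − 0.035 + ½·0.2²)·0.75] / (σ√T) = (-0.0173 + 0.0210) / 0.1732 = 0.0214 ⇒ 0.02
√T = √0.75 = 0.8660
φ(d₁) = φ(0.02) = 0.3989
exp(−qT) = exp(−0.035·0.75) = 0.9741
vega = S·exp(−qT)·φ(d₁)·√T = 344·0.9741·0.3989·0.8660 = 115.7561

115.76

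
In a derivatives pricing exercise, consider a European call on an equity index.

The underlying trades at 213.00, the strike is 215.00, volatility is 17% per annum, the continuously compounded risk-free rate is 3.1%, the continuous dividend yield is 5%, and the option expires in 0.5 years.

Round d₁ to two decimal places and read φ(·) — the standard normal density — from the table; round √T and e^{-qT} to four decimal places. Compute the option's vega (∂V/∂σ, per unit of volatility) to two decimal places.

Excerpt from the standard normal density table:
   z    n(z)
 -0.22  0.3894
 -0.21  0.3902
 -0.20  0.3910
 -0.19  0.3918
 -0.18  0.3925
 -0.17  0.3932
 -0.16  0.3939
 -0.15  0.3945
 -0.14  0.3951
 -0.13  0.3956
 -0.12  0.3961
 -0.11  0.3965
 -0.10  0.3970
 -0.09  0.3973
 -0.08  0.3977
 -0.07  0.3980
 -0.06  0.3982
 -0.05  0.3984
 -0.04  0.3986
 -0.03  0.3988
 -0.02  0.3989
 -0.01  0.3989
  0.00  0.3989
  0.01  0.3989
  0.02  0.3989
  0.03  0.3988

σ√T = 0.17·√0.5 = 0.1202
ln(S/K) + (r − q + σ²/2)T = ln(213/215) + (0.031 − 0.05 + 0.17²/2)·0.5 = -0.0093 − 0.0023 = -0.0116
d₁ = -0.0116 / 0.1202 = -0.0967 ≈ -0.10
√T = √0.5 = 0.7071
φ(d₁) = φ(-0.10) = 0.3970
e^(−qT) = e^(−0.05·0.5) = 0.9753
vega = S·e^(−qT)·φ(d₁)·√T = 213·0.9753·0.3970·0.7071 = 58.3162
(Call and put vega coincide under Black-Scholes.)

58.32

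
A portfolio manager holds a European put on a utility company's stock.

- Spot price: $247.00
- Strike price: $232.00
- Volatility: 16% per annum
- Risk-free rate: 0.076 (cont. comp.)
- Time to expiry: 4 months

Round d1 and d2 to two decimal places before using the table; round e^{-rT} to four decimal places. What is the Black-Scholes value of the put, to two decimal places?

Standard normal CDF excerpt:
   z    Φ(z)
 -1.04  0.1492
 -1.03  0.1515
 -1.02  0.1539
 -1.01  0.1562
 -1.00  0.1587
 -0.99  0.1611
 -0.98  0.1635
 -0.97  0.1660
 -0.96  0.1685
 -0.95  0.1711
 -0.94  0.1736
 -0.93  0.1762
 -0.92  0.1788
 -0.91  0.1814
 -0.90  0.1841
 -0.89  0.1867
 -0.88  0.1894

$1.83

T = 0.3333;  σ√T = 0.0924
d₁ = [ln(247/232) + (0.076 + ½·0.16²)·0.3333] / (σ√T) = (0.0627 + 0.0296) / 0.0924 = 0.9986 ≈ 1.00
d₂ = 0.9986 − 0.0924 = 0.9063 ≈ 0.91
exp(−rT) = exp(−0.076·0.3333) = 0.9750
N(−d₂) = N(-0.91) = 0.1814;  N(−d₁) = N(-1.00) = 0.1587
P = 232·0.9750·0.1814 − 247·0.1587 = 41.0327 − 39.1989 = 1.8338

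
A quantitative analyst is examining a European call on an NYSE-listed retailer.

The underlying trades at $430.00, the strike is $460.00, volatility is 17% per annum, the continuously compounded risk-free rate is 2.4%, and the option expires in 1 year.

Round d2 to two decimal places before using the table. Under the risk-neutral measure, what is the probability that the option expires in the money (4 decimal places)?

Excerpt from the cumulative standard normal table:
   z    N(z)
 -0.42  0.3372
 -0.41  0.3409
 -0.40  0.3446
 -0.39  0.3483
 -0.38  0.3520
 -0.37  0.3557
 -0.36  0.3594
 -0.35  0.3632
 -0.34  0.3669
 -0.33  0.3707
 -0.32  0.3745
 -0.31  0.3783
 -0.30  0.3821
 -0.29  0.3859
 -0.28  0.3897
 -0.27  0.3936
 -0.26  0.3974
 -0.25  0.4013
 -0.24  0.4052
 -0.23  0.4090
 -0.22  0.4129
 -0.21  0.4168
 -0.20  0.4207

σ√T = 0.17·√1 = 0.1700
ln(S/K) + (r + σ²/2)T = ln(430/460) + (0.024 + 0.17²/2)·1 = -0.0674 + 0.0385 = -0.0290
d₁ = -0.0290 / 0.1700 = -0.1705 which rounds to -0.17
d₂ = d₁ − σ√T = -0.1705 − 0.1700 = -0.3405 which rounds to -0.34
Risk-neutral Pr[S_T > K] = N(d₂) = N(-0.34) = 0.3669

0.3669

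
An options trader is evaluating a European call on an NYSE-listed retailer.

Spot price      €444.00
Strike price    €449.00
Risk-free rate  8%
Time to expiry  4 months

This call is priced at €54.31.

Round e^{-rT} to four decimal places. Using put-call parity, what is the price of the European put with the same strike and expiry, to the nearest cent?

exp(−rT) = exp(−0.08·0.3333) = 0.9737
Put-call parity: C − P = S − K·e^(−rT) = 444 − 449·0.9737 = 444 − 437.1913 = 6.8087
P = C − (C − P) = 54.31 − (6.8087) = 47.5013

€47.50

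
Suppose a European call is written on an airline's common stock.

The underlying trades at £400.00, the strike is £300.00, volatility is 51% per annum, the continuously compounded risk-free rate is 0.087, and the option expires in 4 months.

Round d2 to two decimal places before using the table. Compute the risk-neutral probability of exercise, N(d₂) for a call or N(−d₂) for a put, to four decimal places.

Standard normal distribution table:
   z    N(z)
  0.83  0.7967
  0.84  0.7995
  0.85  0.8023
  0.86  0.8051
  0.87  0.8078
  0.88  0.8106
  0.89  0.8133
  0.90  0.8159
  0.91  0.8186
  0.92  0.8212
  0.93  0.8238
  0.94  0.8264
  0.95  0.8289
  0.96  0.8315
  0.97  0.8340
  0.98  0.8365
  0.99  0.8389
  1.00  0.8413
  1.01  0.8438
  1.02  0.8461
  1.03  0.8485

σ√T = 0.51 × 0.5774 = 0.2944
ln(S/K) + (r + σ²/2)T = ln(400/300) + (0.087 + 0.51²/2)·0.3333 = 0.2877 + 0.0723 = 0.3600
d₁ = 0.3600 / 0.2944 = 1.2227 ⇒ 1.22
d₂ = d₁ − σ√T = 1.2227 − 0.2944 = 0.9283 ⇒ 0.93
Risk-neutral Pr[S_T > K] = N(d₂) = N(0.93) = 0.8238

0.8238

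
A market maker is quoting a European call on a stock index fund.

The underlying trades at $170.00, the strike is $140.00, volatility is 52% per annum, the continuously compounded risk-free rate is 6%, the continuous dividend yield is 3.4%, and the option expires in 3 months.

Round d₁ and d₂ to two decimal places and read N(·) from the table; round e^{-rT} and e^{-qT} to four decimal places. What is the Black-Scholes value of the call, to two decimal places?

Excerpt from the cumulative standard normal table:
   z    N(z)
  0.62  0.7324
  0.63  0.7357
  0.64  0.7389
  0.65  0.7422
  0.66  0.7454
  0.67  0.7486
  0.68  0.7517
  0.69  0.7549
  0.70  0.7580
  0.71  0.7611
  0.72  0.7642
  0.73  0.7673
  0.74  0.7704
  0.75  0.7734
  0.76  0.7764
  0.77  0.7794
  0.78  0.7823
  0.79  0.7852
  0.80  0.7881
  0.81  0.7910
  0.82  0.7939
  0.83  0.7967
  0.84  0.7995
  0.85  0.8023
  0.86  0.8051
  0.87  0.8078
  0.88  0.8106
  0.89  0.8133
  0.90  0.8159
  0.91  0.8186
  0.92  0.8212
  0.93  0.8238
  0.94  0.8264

σ√T = 0.52 × 0.5000 = 0.2600
d₁ = [ln(170/140) + (0.06 − 0.034 + 0.52²/2)·0.25] / 0.2600 = [0.1942 + 0.0403] / 0.2600 = 0.9018 which rounds to 0.90
d₂ = d₁ − σ√T = 0.9018 − 0.2600 = 0.6418 which rounds to 0.64
exp(−qT) = exp(−0.034·0.25) = 0.9915;  exp(−rT) = exp(−0.06·0.25) = 0.9851
C = 170·0.9915·N(0.90) − 140·0.9851·N(0.64) = 170·0.9915·0.8159 − 140·0.9851·0.7389 = 137.5240 − 101.9047 = 35.6194

$35.62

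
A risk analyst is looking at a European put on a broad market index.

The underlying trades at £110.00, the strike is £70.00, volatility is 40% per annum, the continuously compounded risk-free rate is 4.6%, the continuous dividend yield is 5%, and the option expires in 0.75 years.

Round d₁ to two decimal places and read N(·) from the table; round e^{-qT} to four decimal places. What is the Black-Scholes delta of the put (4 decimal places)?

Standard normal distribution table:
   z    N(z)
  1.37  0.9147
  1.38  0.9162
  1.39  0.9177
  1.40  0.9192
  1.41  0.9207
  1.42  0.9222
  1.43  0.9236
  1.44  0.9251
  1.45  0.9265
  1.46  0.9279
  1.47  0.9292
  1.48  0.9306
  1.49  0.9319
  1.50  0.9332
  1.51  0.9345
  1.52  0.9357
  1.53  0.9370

σ√T = 0.4·√0.75 = 0.3464
d₁ = [ln(110/70) + (0.046 − 0.05 + 0.4²/2)·0.75] / 0.3464 = [0.4520 + 0.0570] / 0.3464 = 1.4693 which rounds to 1.47
N(d₁) = N(1.47) = 0.9292
Δ_put = exp(−qT)·(N(d₁) − 1) = 0.9632·(0.9292 − 1) = -0.0682

-0.0682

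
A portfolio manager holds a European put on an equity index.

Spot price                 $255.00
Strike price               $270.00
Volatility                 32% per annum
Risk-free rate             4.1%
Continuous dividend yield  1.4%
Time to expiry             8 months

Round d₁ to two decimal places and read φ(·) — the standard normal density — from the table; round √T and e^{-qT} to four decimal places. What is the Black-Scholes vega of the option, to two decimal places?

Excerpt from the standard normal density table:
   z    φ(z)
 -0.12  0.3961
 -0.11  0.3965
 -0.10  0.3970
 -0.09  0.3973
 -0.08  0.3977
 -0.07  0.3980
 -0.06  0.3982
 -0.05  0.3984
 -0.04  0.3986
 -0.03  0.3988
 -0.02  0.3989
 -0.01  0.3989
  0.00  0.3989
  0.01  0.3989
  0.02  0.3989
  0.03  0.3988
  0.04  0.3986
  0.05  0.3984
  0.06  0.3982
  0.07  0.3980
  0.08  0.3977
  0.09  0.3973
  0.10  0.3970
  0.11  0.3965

σ√T = 0.32·√0.6667 = 0.2613
d₁ = [ln(255/270) + (0.041 − 0.014 + 0.32²/2)·0.6667] / 0.2613 = [-0.0572 + 0.0521] / 0.2613 = -0.0192 ⇒ -0.02
√T = √0.6667 = 0.8165
φ(d₁) = φ(-0.02) = 0.3989
exp(−qT) = exp(−0.014·0.6667) = 0.9907
vega = S·exp(−qT)·φ(d₁)·√T = 255·0.9907·0.3989·0.8165 = 82.2816

82.28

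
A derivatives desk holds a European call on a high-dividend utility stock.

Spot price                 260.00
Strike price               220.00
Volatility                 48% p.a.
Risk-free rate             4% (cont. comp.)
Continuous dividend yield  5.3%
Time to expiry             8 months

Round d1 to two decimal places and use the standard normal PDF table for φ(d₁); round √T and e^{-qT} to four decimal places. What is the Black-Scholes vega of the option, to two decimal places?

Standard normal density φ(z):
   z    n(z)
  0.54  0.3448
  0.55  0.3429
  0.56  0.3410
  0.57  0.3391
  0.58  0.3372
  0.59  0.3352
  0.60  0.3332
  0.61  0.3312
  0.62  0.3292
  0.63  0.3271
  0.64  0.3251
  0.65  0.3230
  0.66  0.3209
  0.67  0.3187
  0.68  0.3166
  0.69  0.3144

68.28

σ√T = 0.48·√0.6667 = 0.3919
d₁ = [ln(260/220) + (0.04 − 0.053 + ½·0.48²)·0.6667] / (σ√T) = (0.1671 + 0.0681) / 0.3919 = 0.6001 which rounds to 0.60
√T = √0.6667 = 0.8165
φ(d₁) = φ(0.60) = 0.3332
e^(−qT) = e^(−0.053·0.6667) = 0.9653
vega = S·e^(−qT)·φ(d₁)·√T = 260·0.9653·0.3332·0.8165 = 68.2805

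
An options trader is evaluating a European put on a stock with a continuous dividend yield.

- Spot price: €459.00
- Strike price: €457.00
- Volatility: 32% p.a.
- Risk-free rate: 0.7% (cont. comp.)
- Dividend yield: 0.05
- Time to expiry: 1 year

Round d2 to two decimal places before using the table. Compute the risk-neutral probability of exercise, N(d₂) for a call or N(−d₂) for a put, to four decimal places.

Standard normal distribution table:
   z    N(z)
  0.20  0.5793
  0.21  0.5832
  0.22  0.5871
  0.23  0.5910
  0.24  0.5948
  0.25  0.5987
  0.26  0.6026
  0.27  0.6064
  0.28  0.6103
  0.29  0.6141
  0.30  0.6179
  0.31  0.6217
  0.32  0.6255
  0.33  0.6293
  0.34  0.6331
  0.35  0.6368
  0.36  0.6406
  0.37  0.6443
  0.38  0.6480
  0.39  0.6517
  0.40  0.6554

0.6103

σ√T = 0.32·√1 = 0.3200
ln(S/K) + (r − q + σ²/2)T = ln(459/457) + (0.007 − 0.05 + 0.32²/2)·1 = 0.0044 + 0.0082 = 0.0126
d₁ = 0.0126 / 0.3200 = 0.0393 which rounds to 0.04
d₂ = d₁ − σ√T = 0.0393 − 0.3200 = -0.2807 which rounds to -0.28
Risk-neutral Pr[S_T < K] = N(−d₂) = N(0.28) = 0.6103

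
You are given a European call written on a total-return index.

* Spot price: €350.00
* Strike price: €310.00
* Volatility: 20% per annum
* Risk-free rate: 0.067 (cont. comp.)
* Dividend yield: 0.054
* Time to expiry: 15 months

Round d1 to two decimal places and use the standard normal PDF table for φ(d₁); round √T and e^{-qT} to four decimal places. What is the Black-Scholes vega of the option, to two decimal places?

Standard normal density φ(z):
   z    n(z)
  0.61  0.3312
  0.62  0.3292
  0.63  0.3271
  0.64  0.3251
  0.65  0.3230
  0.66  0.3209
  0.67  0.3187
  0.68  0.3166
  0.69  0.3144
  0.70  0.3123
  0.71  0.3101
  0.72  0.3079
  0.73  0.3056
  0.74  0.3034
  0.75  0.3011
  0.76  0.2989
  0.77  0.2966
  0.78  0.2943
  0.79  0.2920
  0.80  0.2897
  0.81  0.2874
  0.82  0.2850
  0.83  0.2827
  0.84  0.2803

σ√T = 0.2·√1.25 = 0.2236
d₁ = [ln(350/310) + (0.067 − 0.054 + ½·0.2²)·1.25] / (σ√T) = (0.1214 + 0.0413) / 0.2236 = 0.7272 which rounds to 0.73
√T = √1.25 = 1.1180
φ(d₁) = φ(0.73) = 0.3056
exp(−qT) = exp(−0.054·1.25) = 0.9347
vega = S·exp(−qT)·φ(d₁)·√T = 350·0.9347·0.3056·1.1180 = 111.7726
(The put has the same vega.)

111.77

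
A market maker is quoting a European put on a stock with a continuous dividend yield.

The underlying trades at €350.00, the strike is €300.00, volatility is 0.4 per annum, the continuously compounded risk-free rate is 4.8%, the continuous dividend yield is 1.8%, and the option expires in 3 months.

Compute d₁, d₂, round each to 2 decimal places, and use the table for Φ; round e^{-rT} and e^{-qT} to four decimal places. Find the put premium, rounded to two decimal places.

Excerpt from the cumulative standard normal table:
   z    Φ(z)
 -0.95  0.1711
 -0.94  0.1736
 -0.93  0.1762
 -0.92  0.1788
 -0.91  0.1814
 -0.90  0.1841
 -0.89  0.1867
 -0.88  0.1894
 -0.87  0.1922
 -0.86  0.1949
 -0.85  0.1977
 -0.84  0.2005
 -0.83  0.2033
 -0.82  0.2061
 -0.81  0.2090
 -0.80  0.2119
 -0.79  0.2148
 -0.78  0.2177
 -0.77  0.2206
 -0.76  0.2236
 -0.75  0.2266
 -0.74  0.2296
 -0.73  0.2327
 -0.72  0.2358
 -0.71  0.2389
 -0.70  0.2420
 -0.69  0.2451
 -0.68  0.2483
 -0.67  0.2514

T = 0.25;  σ√T = 0.2000
d₁ = [ln(350/300) + (0.048 − 0.018 + 0.4²/2)·0.25] / 0.2000 = [0.1542 + 0.0275] / 0.2000 = 0.9083 ⇒ 0.91
d₂ = d₁ − σ√T = 0.9083 − 0.2000 = 0.7083 ⇒ 0.71
exp(−qT) = exp(−0.018·0.25) = 0.9955;  exp(−rT) = exp(−0.048·0.25) = 0.9881
N(−d₂) = N(-0.71) = 0.2389;  N(−d₁) = N(-0.91) = 0.1814
P = 300·0.9881·0.2389 − 350·0.9955·0.1814 = 70.8171 − 63.2043 = 7.6128

€7.61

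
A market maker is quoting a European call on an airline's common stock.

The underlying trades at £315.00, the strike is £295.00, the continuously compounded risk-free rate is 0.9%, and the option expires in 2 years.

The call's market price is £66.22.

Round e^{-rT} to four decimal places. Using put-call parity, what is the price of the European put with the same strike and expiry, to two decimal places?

exp(−rT) = exp(−0.009·2) = 0.9822
Put-call parity: C − P = S − K·e^(−rT) = 315 − 295·0.9822 = 315 − 289.7490 = 25.2510
P = C − (C − P) = 66.22 − (25.2510) = 40.9690

£40.97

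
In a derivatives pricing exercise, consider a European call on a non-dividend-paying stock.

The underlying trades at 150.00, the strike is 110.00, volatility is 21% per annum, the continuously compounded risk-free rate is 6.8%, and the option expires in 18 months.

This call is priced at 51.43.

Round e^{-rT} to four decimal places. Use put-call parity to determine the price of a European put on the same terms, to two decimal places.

e^(−rT) = e^(−0.068·1.5) = 0.9030
Put-call parity: C − P = S − K·e^(−rT) = 150 − 110·0.9030 = 150 − 99.3300 = 50.6700
P = C − (C − P) = 51.43 − (50.6700) = 0.7600

0.76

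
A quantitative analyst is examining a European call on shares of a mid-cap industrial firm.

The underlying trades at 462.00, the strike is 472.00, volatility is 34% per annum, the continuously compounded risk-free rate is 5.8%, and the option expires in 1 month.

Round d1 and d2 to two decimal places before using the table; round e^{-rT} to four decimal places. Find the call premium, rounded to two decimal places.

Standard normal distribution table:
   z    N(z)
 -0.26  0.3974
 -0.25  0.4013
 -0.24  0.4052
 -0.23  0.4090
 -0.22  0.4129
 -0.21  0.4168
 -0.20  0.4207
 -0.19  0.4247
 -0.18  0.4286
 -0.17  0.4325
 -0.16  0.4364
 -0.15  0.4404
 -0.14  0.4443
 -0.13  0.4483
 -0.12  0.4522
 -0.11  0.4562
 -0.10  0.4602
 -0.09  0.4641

14.96

T = 0.08333;  σ√T = 0.0981
d₁ = [ln(462/472) + (0.058 + ½·0.34²)·0.08333] / (σ√T) = (-0.0214 + 0.0097) / 0.0981 = -0.1199 which rounds to -0.12
d₂ = -0.1199 − 0.0981 = -0.2180 which rounds to -0.22
e^(−rT) = e^(−0.058·0.08333) = 0.9952
C = 462·N(-0.12) − 472·0.9952·N(-0.22) = 462·0.4522 − 472·0.9952·0.4129 = 208.9164 − 193.9533 = 14.9631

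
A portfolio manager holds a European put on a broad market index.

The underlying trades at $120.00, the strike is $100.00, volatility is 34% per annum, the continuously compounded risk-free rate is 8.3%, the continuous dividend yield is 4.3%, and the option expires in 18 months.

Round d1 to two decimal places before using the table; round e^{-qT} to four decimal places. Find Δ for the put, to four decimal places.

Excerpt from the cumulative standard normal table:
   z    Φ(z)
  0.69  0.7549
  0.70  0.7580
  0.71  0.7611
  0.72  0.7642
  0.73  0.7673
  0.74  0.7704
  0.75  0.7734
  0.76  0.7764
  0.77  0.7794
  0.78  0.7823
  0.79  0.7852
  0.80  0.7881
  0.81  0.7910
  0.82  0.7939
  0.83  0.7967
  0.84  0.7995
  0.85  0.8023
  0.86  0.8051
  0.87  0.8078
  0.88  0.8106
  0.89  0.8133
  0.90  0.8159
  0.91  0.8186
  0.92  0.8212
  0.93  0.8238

T = 1.5;  σ√T = 0.4164
d₁ = [ln(120/100) + (0.083 − 0.043 + ½·0.34²)·1.5] / (σ√T) = (0.1823 + 0.1467) / 0.4164 = 0.7901 ⇒ 0.79
N(d₁) = N(0.79) = 0.7852
Δ_put = e^(−qT)·(N(d₁) − 1) = 0.9375·(0.7852 − 1) = -0.2014

-0.2014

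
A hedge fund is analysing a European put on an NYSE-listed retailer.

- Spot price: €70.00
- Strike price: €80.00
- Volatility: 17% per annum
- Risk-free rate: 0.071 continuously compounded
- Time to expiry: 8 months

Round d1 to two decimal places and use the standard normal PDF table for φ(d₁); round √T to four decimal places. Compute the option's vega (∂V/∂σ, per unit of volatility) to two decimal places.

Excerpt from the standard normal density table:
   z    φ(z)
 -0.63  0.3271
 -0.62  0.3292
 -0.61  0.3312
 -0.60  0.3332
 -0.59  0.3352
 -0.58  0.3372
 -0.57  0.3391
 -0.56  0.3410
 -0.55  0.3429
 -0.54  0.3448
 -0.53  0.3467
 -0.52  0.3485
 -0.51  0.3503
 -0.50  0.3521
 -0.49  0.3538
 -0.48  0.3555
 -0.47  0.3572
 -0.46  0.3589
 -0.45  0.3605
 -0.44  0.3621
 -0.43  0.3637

19.60

σ√T = 0.17·√0.6667 = 0.1388
d₁ = [ln(70/80) + (0.071 + 0.17²/2)·0.6667] / 0.1388 = [-0.1335 + 0.0570] / 0.1388 = -0.5516 which rounds to -0.55
√T = √0.6667 = 0.8165
φ(d₁) = φ(-0.55) = 0.3429
vega = S·φ(d₁)·√T = 70·0.3429·0.8165 = 19.5984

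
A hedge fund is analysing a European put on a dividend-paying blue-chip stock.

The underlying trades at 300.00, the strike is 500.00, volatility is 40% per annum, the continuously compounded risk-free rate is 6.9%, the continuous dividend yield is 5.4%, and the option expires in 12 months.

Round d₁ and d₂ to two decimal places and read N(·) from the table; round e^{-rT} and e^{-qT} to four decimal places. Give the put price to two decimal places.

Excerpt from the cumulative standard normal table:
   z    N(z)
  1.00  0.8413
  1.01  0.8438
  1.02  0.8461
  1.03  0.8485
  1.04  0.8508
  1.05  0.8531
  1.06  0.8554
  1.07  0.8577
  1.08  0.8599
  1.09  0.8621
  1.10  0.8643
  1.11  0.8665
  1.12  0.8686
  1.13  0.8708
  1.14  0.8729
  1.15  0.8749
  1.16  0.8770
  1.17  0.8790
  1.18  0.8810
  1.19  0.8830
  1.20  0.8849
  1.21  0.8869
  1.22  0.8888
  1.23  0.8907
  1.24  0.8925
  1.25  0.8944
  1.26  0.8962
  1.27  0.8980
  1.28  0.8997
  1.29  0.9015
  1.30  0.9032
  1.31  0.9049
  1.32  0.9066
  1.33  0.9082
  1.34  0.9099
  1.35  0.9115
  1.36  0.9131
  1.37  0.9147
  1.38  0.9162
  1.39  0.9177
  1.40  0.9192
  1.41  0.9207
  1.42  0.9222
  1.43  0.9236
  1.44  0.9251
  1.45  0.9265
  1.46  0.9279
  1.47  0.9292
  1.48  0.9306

σ√T = 0.4·√1 = 0.4000
d₁ = [ln(300/500) + (0.069 − 0.054 + ½·0.4²)·1] / (σ√T) = (-0.5108 + 0.0950) / 0.4000 = -1.0396 ⇒ -1.04
d₂ = -1.0396 − 0.4000 = -1.4396 ⇒ -1.44
exp(−qT) = exp(−0.054·1) = 0.9474;  exp(−rT) = exp(−0.069·1) = 0.9333
N(−d₂) = N(1.44) = 0.9251;  N(−d₁) = N(1.04) = 0.8508
P = 500·0.9333·0.9251 − 300·0.9474·0.8508 = 431.6979 − 241.8144 = 189.8835

189.88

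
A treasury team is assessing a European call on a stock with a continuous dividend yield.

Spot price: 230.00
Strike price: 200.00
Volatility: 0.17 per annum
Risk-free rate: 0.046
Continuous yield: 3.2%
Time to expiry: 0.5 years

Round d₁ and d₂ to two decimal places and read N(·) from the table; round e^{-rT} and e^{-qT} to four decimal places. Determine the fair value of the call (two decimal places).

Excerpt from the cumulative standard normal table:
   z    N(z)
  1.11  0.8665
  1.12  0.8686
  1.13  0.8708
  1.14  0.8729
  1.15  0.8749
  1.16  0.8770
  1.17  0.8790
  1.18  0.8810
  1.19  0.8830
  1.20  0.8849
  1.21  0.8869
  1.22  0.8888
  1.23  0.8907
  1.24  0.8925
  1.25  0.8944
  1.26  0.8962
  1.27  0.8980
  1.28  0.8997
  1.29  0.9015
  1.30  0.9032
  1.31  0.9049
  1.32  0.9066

32.22

σ√T = 0.17·√0.5 = 0.1202
d₁ = [ln(230/200) + (0.046 − 0.032 + 0.17²/2)·0.5] / 0.1202 = [0.1398 + 0.0142] / 0.1202 = 1.2810 which rounds to 1.28
d₂ = d₁ − σ√T = 1.2810 − 0.1202 = 1.1608 which rounds to 1.16
exp(−qT) = exp(−0.032·0.5) = 0.9841;  exp(−rT) = exp(−0.046·0.5) = 0.9773
N(d₁) = N(1.28) = 0.8997;  N(d₂) = N(1.16) = 0.8770
C = 230·0.9841·0.8997 − 200·0.9773·0.8770 = 203.6408 − 171.4184 = 32.2224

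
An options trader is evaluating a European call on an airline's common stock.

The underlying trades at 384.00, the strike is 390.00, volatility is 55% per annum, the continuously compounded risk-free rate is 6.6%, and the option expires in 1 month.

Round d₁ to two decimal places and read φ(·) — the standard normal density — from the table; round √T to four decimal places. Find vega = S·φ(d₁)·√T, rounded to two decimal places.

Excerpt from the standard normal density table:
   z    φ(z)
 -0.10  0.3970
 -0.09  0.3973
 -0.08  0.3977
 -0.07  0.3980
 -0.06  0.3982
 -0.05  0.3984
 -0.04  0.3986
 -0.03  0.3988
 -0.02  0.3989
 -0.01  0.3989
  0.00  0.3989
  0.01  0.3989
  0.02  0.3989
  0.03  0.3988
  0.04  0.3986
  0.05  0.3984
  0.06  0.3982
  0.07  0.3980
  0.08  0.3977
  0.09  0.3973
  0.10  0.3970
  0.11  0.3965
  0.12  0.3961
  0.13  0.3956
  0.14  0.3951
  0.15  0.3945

σ√T = 0.55 × 0.2887 = 0.1588
d₁ = [ln(384/390) + (0.066 + 0.55²/2)·0.08333] / 0.1588 = [-0.0155 + 0.0181] / 0.1588 = 0.0164 which rounds to 0.02
√T = √0.08333 = 0.2887
φ(d₁) = φ(0.02) = 0.3989
vega = S·φ(d₁)·√T = 384·0.3989·0.2887 = 44.2224

44.22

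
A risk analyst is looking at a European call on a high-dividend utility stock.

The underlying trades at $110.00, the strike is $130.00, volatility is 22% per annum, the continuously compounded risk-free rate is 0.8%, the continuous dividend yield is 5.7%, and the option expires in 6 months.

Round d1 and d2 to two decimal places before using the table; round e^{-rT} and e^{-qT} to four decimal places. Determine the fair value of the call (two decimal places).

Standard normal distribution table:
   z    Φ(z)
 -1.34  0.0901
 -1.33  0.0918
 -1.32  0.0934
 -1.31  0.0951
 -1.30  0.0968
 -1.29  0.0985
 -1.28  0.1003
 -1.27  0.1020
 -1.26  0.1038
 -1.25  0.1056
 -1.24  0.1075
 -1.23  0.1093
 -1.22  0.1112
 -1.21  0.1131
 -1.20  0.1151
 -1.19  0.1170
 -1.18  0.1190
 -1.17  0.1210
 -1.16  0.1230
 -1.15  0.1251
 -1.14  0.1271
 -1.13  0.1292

$1.06

σ√T = 0.22·√0.5 = 0.1556
d₁ = [ln(110/130) + (0.008 − 0.057 + 0.22²/2)·0.5] / 0.1556 = [-0.1671 − 0.0124] / 0.1556 = -1.1536 → -1.15
d₂ = d₁ − σ√T = -1.1536 − 0.1556 = -1.3091 → -1.31
exp(−qT) = exp(−0.057·0.5) = 0.9719;  exp(−rT) = exp(−0.008·0.5) = 0.9960
N(d₁) = N(-1.15) = 0.1251;  N(d₂) = N(-1.31) = 0.0951
C = 110·0.9719·0.1251 − 130·0.9960·0.0951 = 13.3743 − 12.3135 = 1.0608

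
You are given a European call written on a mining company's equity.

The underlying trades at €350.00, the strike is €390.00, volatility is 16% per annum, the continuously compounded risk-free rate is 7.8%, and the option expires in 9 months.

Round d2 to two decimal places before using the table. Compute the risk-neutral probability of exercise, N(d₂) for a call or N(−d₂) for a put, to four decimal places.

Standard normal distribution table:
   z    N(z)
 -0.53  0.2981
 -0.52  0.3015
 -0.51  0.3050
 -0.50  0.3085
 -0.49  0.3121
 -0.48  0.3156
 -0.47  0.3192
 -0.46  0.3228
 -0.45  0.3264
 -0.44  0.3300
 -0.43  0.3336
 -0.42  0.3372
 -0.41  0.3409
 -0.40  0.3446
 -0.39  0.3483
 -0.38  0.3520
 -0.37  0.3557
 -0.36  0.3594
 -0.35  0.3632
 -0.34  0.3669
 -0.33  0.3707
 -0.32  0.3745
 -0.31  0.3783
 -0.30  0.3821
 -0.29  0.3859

0.3336

T = 0.75;  σ√T = 0.1386
ln(S/K) + (r + σ²/2)T = ln(350/390) + (0.078 + 0.16²/2)·0.75 = -0.1082 + 0.0681 = -0.0401
d₁ = -0.0401 / 0.1386 = -0.2895 which rounds to -0.29
d₂ = d₁ − σ√T = -0.2895 − 0.1386 = -0.4281 which rounds to -0.43
Risk-neutral Pr[S_T > K] = N(d₂) = N(-0.43) = 0.3336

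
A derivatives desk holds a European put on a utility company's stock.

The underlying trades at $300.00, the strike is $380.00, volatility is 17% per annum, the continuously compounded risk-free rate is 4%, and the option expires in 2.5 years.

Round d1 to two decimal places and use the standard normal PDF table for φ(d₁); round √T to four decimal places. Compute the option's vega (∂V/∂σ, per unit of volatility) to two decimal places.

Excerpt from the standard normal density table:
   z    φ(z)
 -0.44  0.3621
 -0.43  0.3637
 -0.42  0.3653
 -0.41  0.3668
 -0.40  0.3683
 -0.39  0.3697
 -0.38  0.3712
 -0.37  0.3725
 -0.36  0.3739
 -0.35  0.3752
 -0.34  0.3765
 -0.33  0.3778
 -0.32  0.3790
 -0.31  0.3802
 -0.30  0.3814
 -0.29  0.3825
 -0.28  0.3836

T = 2.5;  σ√T = 0.2688
d₁ = [ln(300/380) + (0.04 + 0.17²/2)·2.5] / 0.2688 = [-0.2364 + 0.1361] / 0.2688 = -0.3730 ⇒ -0.37
√T = √2.5 = 1.5811
φ(d₁) = φ(-0.37) = 0.3725
vega = S·φ(d₁)·√T = 300·0.3725·1.5811 = 176.6879

176.69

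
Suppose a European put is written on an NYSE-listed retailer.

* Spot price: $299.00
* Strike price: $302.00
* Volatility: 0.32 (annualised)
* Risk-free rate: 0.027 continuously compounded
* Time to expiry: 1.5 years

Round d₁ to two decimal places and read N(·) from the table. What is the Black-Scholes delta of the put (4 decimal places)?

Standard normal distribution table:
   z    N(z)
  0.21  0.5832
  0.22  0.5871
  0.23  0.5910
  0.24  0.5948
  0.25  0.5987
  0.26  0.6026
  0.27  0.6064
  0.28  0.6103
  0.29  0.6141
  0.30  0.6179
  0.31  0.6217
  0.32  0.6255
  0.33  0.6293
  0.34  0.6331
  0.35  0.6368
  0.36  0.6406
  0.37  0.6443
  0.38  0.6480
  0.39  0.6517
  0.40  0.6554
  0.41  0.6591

-0.3936

σ√T = 0.32 × 1.2247 = 0.3919
d₁ = [ln(299/302) + (0.027 + 0.32²/2)·1.5] / 0.3919 = [-0.0100 + 0.1173] / 0.3919 = 0.2738 ⇒ 0.27
N(d₁) = N(0.27) = 0.6064
Δ_put = N(d₁) − 1 = 0.6064 − 1 = -0.3936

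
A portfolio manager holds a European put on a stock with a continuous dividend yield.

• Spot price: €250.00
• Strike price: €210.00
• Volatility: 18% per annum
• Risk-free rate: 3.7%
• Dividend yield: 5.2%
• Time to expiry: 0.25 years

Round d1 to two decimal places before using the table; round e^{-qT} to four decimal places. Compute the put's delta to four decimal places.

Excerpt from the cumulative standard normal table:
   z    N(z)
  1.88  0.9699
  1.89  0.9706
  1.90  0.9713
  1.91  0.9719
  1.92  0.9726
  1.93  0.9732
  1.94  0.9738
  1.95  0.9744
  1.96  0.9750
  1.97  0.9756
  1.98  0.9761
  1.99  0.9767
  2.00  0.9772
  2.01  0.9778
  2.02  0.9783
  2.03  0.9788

-0.0259

T = 0.25;  σ√T = 0.0900
d₁ = [ln(250/210) + (0.037 − 0.052 + 0.18²/2)·0.25] / 0.0900 = [0.1744 + 0.0003] / 0.0900 = 1.9406 which rounds to 1.94
N(d₁) = N(1.94) = 0.9738
Δ_put = e^(−qT)·(N(d₁) − 1) = 0.9871·(0.9738 − 1) = -0.0259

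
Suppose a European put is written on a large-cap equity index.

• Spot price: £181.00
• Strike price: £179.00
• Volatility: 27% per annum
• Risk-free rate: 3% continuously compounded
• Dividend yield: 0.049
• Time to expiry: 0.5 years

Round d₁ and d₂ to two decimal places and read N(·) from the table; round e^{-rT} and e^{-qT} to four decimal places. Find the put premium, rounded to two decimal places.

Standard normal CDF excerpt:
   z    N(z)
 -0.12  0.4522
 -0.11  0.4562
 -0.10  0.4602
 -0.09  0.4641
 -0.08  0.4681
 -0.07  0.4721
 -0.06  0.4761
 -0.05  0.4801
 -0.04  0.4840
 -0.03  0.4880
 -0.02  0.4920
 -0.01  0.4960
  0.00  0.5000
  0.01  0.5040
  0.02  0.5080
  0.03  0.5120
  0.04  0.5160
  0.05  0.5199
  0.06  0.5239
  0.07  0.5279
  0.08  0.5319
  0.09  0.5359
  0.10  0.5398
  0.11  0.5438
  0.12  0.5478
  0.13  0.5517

σ√T = 0.27·√0.5 = 0.1909
d₁ = [ln(181/179) + (0.03 − 0.049 + 0.27²/2)·0.5] / 0.1909 = [0.0111 + 0.0087] / 0.1909 = 0.1039 → 0.10
d₂ = d₁ − σ√T = 0.1039 − 0.1909 = -0.0870 → -0.09
e^(−qT) = e^(−0.049·0.5) = 0.9758;  e^(−rT) = e^(−0.03·0.5) = 0.9851
N(−d₂) = N(0.09) = 0.5359;  N(−d₁) = N(-0.10) = 0.4602
P = 179·0.9851·0.5359 − 181·0.9758·0.4602 = 94.4968 − 81.2804 = 13.2164

£13.22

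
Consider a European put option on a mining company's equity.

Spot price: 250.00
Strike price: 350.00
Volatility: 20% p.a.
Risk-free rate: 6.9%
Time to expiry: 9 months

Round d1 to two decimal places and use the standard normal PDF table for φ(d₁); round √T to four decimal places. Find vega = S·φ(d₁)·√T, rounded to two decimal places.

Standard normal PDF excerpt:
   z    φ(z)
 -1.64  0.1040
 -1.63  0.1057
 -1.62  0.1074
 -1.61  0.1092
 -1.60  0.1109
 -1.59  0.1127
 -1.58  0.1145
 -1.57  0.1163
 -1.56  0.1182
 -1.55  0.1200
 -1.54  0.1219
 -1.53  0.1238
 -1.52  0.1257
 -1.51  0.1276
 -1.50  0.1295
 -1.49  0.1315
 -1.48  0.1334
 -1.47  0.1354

T = 0.75;  σ√T = 0.1732
ln(S/K) + (r + σ²/2)T = ln(250/350) + (0.069 + 0.2²/2)·0.75 = -0.3365 + 0.0668 = -0.2697
d₁ = -0.2697 / 0.1732 = -1.5572 ≈ -1.56
√T = √0.75 = 0.8660
φ(d₁) = φ(-1.56) = 0.1182
vega = S·φ(d₁)·√T = 250·0.1182·0.8660 = 25.5903

25.59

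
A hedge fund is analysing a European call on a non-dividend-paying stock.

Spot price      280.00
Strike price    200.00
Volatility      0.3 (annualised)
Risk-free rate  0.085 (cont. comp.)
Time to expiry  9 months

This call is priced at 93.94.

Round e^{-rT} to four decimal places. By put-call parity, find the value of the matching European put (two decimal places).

1.58

e^(−rT) = e^(−0.085·0.75) = 0.9382
Put-call parity: C − P = S − K·e^(−rT) = 280 − 200·0.9382 = 280 − 187.6400 = 92.3600
P = C − (C − P) = 93.94 − (92.3600) = 1.5800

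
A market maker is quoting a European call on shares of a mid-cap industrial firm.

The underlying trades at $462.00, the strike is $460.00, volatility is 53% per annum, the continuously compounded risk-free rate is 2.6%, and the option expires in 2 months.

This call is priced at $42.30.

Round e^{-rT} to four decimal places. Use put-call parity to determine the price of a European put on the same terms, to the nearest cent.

$38.32

e^(−rT) = e^(−0.026·0.1667) = 0.9957
Put-call parity: C − P = S − K·e^(−rT) = 462 − 460·0.9957 = 462 − 458.0220 = 3.9780
P = C − (C − P) = 42.30 − (3.9780) = 38.3220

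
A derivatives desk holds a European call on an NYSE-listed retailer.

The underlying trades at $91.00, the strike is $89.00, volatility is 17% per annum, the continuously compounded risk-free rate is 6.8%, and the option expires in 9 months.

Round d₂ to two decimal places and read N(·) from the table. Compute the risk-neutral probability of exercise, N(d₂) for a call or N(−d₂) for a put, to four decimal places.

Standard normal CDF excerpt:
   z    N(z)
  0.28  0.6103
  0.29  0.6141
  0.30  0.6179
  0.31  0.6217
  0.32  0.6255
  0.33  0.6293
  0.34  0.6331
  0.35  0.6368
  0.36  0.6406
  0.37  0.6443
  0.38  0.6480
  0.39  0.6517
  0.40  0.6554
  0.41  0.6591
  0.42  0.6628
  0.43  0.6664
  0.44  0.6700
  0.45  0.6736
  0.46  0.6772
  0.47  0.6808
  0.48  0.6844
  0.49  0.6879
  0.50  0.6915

T = 0.75;  σ√T = 0.1472
d₁ = [ln(91/89) + (0.068 + 0.17²/2)·0.75] / 0.1472 = [0.0222 + 0.0618] / 0.1472 = 0.5710 ⇒ 0.57
d₂ = d₁ − σ√T = 0.5710 − 0.1472 = 0.4237 ⇒ 0.42
Pr(exercise) under Q = N(d₂) = 0.6628

0.6628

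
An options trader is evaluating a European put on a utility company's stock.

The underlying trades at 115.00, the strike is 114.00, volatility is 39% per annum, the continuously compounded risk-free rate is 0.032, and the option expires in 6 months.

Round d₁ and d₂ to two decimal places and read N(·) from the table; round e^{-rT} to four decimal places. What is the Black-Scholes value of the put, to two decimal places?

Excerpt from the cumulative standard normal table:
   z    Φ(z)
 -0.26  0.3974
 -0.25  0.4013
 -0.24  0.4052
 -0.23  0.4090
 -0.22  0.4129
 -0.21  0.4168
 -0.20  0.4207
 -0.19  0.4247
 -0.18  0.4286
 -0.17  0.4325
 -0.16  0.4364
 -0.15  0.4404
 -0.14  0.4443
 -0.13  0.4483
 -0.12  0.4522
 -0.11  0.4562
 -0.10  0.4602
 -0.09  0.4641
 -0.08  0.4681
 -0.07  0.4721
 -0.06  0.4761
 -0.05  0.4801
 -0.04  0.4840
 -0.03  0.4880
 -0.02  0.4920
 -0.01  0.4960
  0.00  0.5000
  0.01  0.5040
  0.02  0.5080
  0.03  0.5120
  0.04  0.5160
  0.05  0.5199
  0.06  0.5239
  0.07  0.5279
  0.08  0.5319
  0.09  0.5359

σ√T = 0.39·√0.5 = 0.2758
ln(S/K) + (r + σ²/2)T = ln(115/114) + (0.032 + 0.39²/2)·0.5 = 0.0087 + 0.0540 = 0.0628
d₁ = 0.0628 / 0.2758 = 0.2276 ≈ 0.23
d₂ = d₁ − σ√T = 0.2276 − 0.2758 = -0.0482 ≈ -0.05
exp(−rT) = exp(−0.032·0.5) = 0.9841
N(−d₂) = N(0.05) = 0.5199;  N(−d₁) = N(-0.23) = 0.4090
P = 114·0.9841·0.5199 − 115·0.4090 = 58.3262 − 47.0350 = 11.2912

11.29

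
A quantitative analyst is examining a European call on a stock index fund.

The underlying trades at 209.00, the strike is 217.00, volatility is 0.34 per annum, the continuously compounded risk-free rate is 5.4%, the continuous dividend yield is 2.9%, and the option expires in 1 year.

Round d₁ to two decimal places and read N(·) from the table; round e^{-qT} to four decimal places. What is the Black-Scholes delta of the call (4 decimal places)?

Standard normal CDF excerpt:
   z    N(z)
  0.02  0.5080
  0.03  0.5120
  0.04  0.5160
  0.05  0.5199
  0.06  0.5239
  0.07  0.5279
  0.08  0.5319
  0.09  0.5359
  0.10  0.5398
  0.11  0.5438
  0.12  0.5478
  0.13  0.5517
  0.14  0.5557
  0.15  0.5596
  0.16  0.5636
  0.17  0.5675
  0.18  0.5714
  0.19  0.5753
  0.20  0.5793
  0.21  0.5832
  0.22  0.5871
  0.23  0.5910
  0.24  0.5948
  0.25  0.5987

σ√T = 0.34·√1 = 0.3400
d₁ = [ln(209/217) + (0.054 − 0.029 + ½·0.34²)·1] / (σ√T) = (-0.0376 + 0.0828) / 0.3400 = 0.1330 ⇒ 0.13
N(d₁) = N(0.13) = 0.5517
Δ_call = exp(−qT)·N(d₁) = 0.9714·0.5517 = 0.5359

0.5359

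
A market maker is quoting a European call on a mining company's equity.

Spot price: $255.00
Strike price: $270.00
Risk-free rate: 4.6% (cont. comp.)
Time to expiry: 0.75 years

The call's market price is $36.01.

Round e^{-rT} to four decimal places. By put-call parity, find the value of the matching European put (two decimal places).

$41.86

exp(−rT) = exp(−0.046·0.75) = 0.9661
Put-call parity: C − P = S − K·e^(−rT) = 255 − 270·0.9661 = 255 − 260.8470 = -5.8470
P = C − (C − P) = 36.01 − (-5.8470) = 41.8570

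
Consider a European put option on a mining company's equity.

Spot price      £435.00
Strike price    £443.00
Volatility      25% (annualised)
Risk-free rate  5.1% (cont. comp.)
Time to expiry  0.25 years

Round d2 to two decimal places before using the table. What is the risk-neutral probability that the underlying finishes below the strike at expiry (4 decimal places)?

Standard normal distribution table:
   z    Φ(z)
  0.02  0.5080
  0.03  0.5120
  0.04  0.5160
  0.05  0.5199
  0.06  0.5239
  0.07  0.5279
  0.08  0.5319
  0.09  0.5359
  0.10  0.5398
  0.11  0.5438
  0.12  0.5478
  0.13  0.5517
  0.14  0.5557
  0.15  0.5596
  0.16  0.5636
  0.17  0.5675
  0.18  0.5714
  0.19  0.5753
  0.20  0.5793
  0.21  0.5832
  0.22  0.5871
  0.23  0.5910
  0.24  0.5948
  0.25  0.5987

0.5438

σ√T = 0.25 × 0.5000 = 0.1250
d₁ = [ln(435/443) + (0.051 + 0.25²/2)·0.25] / 0.1250 = [-0.0182 + 0.0206] / 0.1250 = 0.0187 → 0.02
d₂ = d₁ − σ√T = 0.0187 − 0.1250 = -0.1063 → -0.11
Risk-neutral Pr[S_T < K] = N(−d₂) = N(0.11) = 0.5438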